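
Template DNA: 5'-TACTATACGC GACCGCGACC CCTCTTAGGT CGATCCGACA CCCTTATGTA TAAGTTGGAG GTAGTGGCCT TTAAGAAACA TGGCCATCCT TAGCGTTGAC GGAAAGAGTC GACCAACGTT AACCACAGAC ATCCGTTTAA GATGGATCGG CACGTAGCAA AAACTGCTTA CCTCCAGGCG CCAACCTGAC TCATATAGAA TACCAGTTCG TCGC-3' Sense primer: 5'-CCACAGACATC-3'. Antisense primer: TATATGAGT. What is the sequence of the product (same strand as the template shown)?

Scanning the template, CCACAGACATC occurs at positions 123–133; this primer anneals to the bottom strand there with its 3' end pointing downstream.
The reverse primer's reverse complement is ACTCATATA, which matches the template at positions 189–197.
The product is the template from position 123 through 197 (75 bp).

5'-CCACAGACATCCGTTTAAGATGGATCGGCACGTAGCAAAAACTGCTTACCTCCAGGCGCCAACCTGACTCATATA-3'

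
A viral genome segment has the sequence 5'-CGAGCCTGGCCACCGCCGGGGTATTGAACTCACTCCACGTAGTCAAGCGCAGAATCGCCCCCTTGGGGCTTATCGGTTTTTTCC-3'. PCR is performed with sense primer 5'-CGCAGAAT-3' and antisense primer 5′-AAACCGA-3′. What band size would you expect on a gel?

Forward primer CGCAGAAT is found on the top strand at positions 48–55.
Taking the reverse complement of AAACCGA gives TCGGTTT, found at positions 73–79 on the template; the primer anneals here to the top strand with its 3' end pointing upstream.
Amplicon spans positions 48–79: 32 bp.

32 bp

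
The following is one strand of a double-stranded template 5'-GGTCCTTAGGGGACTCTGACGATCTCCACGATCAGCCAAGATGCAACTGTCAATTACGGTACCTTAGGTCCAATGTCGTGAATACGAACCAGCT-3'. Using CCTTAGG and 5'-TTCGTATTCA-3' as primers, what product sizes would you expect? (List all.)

The forward primer CCTTAGG matches the top strand at positions 4–10, 62–68.
The reverse primer's reverse complement is TGAATACGAA, matching at positions 79–88.
Each forward site pairs with the reverse site to give a product ending at position 88: sizes 85, 27 bp.

85 bp, 27 bp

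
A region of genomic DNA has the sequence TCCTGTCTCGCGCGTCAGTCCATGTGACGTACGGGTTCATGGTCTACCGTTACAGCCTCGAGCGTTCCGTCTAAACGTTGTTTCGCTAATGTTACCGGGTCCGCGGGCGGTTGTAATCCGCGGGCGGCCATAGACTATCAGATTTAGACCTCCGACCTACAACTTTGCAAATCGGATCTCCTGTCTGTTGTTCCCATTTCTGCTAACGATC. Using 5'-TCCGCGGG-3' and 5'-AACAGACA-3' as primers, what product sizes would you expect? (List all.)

The forward primer TCCGCGGG matches the top strand at positions 100–107, 117–124.
The reverse primer's reverse complement is TGTCTGTT, matching at positions 182–189.
Each forward site pairs with the reverse site to give a product ending at position 189: sizes 90, 73 bp.

90 bp, 73 bp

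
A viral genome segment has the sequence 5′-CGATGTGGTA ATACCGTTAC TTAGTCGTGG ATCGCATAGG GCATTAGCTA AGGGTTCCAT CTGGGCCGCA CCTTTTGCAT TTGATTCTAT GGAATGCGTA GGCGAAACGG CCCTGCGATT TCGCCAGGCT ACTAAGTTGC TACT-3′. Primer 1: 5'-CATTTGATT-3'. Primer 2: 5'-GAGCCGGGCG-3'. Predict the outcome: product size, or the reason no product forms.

No product — primer 2 has no binding site in the template.

Primer 2 (GAGCCGGGCG) does not match the top strand, and its reverse complement CGCCCGGCTC does not match either.
With no annealing site for primer 2, no amplification occurs.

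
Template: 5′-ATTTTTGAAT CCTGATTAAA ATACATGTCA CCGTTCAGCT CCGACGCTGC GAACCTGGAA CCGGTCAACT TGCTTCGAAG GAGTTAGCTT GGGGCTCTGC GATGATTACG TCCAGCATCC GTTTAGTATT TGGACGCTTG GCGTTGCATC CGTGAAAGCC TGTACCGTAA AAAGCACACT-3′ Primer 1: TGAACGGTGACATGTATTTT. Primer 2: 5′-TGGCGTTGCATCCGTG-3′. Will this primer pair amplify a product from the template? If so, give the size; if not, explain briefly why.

No product — the primers' 3' ends point away from each other.

Primer 1 (TGAACGGTGACATGTATTTT) has reverse complement AAAATACATGTCACCGTTCA, which matches the top strand at positions 18–37; primer 1 anneals to the top strand there with its 3' end pointing upstream toward position 18.
Primer 2 (TGGCGTTGCATCCGTG) matches the top strand directly at positions 139–154; it anneals to the bottom strand with its 3' end pointing downstream toward position 154.
The 3' ends diverge (primer 1 extends toward position 1, primer 2 toward position 180), so the primers never converge on a shared product.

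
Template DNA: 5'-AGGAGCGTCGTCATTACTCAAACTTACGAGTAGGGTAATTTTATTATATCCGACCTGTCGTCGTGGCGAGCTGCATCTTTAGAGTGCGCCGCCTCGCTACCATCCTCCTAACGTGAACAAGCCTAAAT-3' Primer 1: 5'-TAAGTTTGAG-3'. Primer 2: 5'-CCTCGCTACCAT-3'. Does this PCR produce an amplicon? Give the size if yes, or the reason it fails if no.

Primer 1 (TAAGTTTGAG) has reverse complement CTCAAACTTA, which matches the top strand at positions 17–26; primer 1 anneals to the top strand there with its 3' end pointing upstream toward position 17.
Primer 2 (CCTCGCTACCAT) matches the top strand directly at positions 92–103; it anneals to the bottom strand with its 3' end pointing downstream toward position 103.
The 3' ends diverge (primer 1 extends toward position 1, primer 2 toward position 128), so the primers never converge on a shared product.

No product — the primers' 3' ends point away from each other.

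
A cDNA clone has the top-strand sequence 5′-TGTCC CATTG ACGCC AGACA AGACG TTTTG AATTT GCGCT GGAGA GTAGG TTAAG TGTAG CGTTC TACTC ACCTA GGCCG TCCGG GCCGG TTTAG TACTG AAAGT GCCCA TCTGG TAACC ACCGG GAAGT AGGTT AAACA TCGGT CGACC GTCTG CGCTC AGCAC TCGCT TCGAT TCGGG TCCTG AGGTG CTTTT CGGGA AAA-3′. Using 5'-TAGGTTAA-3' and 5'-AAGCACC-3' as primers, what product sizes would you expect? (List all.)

147 bp, 64 bp

The forward primer TAGGTTAA matches the top strand at positions 47–54, 130–137.
The reverse primer's reverse complement is GGTGCTT, matching at positions 187–193.
Each forward site pairs with the reverse site to give a product ending at position 193: sizes 147, 64 bp.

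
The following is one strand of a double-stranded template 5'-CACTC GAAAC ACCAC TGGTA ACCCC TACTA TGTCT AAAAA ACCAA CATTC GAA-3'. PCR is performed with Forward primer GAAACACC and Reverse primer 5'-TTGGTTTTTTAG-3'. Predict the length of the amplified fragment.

40 bp

Scanning the template, GAAACACC occurs at positions 6–13; this primer anneals to the bottom strand there with its 3' end pointing downstream.
Taking the reverse complement of TTGGTTTTTTAG gives CTAAAAAACCAA, found at positions 34–45 on the template; the primer anneals here to the top strand with its 3' end pointing upstream.
The product runs from position 6 to position 45, so its length is 45 − 6 + 1 = 40 bp.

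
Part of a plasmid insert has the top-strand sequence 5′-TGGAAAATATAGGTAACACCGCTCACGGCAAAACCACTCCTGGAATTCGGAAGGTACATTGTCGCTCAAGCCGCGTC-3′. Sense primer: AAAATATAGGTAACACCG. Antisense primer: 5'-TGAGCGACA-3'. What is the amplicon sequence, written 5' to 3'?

5'-AAAATATAGGTAACACCGCTCACGGCAAAACCACTCCTGGAATTCGGAAGGTACATTGTCGCTCA-3'

Scanning the template, AAAATATAGGTAACACCG occurs at positions 4–21; this primer anneals to the bottom strand there with its 3' end pointing downstream.
Taking the reverse complement of TGAGCGACA gives TGTCGCTCA, found at positions 60–68 on the template; the primer anneals here to the top strand with its 3' end pointing upstream.
The product is the template from position 4 through 68 (65 bp).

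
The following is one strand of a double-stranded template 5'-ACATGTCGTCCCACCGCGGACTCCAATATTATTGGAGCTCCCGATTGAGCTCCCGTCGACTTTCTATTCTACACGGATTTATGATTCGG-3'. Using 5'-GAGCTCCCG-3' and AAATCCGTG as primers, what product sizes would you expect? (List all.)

The forward primer GAGCTCCCG matches the top strand at positions 35–43, 47–55.
The reverse primer's reverse complement is CACGGATTT, matching at positions 72–80.
Each forward site pairs with the reverse site to give a product ending at position 80: sizes 46, 34 bp.

46 bp, 34 bp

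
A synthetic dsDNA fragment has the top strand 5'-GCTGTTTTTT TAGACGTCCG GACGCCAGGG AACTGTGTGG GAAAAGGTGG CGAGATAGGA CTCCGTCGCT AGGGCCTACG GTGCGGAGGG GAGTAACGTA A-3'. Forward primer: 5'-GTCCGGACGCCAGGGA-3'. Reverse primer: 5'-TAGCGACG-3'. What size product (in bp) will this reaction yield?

56 bp

The forward primer matches the template at positions 16–31.
Reverse complement of the reverse primer: CGTCGCTA. This occurs on the top strand at positions 64–71.
Amplicon spans positions 16–71: 56 bp.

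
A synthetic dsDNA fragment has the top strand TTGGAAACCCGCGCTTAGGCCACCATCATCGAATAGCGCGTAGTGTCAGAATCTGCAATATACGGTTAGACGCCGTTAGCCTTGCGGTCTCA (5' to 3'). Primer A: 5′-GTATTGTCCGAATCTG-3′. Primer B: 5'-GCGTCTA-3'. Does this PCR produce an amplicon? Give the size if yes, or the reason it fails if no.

No product — primer A has no binding site in the template.

Primer A (GTATTGTCCGAATCTG) does not match the top strand, and its reverse complement CAGATTCGGACAATAC does not match either.
With no annealing site for primer A, no amplification occurs.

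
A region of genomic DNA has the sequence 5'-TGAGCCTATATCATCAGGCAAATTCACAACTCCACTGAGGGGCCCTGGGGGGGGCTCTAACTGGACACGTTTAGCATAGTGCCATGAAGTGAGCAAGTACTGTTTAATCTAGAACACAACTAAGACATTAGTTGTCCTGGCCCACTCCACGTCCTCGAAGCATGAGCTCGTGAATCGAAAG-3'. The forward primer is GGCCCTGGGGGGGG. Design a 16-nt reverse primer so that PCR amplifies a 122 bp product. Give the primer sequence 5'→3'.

5'-TGCTTCGAGGACGTGG-3'

The forward primer binds at positions 41–54, so a 122 bp product ends at position 41 + 122 − 1 = 162.
The reverse primer anneals to the top strand over positions 147–162, i.e. to CCACGTCCTCGAAGCA.
Its sequence written 5'→3' is the reverse complement: TGCTTCGAGGACGTGG.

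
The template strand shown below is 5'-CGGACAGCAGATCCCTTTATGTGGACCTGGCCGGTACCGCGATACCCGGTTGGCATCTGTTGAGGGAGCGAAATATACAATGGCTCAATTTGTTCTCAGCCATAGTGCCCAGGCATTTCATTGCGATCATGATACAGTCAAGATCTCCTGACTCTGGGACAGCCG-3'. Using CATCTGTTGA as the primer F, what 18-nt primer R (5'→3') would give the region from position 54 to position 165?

The product's 3' end on the top strand is position 165.
The reverse primer anneals to the top strand over positions 148–165, i.e. to CTGACTCTGGGACAGCCG.
Its sequence written 5'→3' is the reverse complement: CGGCTGTCCCAGAGTCAG.

5'-CGGCTGTCCCAGAGTCAG-3'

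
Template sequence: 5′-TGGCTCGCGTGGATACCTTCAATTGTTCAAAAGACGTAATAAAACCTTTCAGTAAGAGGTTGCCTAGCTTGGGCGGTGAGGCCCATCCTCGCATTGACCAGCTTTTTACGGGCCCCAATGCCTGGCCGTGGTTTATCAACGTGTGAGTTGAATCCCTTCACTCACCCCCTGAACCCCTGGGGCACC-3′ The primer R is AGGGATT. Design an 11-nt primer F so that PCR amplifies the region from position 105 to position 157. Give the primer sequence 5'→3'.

5'-TTTACGGGCCC-3'

The reverse primer's reverse complement AATCCCT matches the template at positions 151–157; the product starts at position 105.
The forward primer is identical to the top strand over positions 105–115: TTTACGGGCCC.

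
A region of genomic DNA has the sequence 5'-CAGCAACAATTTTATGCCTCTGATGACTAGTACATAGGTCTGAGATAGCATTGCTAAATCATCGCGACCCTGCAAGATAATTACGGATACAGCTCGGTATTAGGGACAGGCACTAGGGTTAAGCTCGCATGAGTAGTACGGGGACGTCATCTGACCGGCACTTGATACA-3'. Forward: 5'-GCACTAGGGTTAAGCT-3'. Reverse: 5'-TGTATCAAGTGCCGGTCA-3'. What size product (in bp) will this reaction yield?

Forward primer GCACTAGGGTTAAGCT is found on the top strand at positions 110–125.
Taking the reverse complement of TGTATCAAGTGCCGGTCA gives TGACCGGCACTTGATACA, found at positions 152–169 on the template; the primer anneals here to the top strand with its 3' end pointing upstream.
Product length = (reverse-primer end) − (forward-primer start) + 1 = 169 − 110 + 1 = 60 bp.

60 bp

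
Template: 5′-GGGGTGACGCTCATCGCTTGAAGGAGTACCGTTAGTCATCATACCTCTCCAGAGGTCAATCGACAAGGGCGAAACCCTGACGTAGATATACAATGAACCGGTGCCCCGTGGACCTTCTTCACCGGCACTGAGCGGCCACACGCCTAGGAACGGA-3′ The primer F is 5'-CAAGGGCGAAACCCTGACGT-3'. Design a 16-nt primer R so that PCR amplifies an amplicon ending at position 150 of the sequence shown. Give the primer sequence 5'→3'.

The forward primer binds at positions 64–83; the product's 3' end on the top strand is position 150.
The reverse primer anneals to the top strand over positions 135–150, i.e. to GCCACACGCCTAGGAA.
Its sequence written 5'→3' is the reverse complement: TTCCTAGGCGTGTGGC.

5'-TTCCTAGGCGTGTGGC-3'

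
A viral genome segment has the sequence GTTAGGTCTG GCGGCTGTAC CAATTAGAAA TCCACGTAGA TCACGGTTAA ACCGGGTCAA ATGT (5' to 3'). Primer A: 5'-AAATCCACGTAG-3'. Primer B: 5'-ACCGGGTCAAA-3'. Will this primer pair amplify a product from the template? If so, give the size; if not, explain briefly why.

No product — both primers anneal to the same strand and extend in the same direction.

Primer A (AAATCCACGTAG) matches the top strand at positions 28–39 (3' end points downstream).
Primer B (ACCGGGTCAAA) also matches the top strand directly, at positions 51–61 — its reverse complement TTTGACCCGGT is not present.
Both primers anneal to the bottom strand with 3' ends pointing the same way, so neither can prime synthesis back toward the other.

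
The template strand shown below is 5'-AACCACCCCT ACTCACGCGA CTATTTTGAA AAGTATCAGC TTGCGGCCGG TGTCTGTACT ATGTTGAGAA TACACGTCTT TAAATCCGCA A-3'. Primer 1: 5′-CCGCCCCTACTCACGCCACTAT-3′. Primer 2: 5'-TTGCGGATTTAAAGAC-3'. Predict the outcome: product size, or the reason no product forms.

Primer 1 (CCGCCCCTACTCACGCCACTAT) does not match the top strand, and its reverse complement ATAGTGGCGTGAGTAGGGGCGG does not match either.
With no annealing site for primer 1, no amplification occurs.

No product — primer 1 has no binding site in the template.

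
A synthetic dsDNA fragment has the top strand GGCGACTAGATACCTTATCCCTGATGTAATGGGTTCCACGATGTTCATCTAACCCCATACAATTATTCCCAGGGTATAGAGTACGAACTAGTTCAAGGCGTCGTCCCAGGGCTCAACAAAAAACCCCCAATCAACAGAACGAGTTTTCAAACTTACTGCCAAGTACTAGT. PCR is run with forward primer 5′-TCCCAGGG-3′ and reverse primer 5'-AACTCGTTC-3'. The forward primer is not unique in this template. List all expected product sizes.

79 bp, 42 bp

The forward primer TCCCAGGG matches the top strand at positions 67–74, 104–111.
The reverse primer's reverse complement is GAACGAGTT, matching at positions 137–145.
Each forward site pairs with the reverse site to give a product ending at position 145: sizes 79, 42 bp.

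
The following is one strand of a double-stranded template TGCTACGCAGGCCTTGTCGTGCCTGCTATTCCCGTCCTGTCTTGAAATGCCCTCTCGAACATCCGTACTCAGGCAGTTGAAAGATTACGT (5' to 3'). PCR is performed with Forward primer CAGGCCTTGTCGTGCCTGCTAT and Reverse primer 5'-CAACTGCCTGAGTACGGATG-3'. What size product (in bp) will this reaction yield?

72 bp

Scanning the template, CAGGCCTTGTCGTGCCTGCTAT occurs at positions 8–29; this primer anneals to the bottom strand there with its 3' end pointing downstream.
The reverse primer's reverse complement is CATCCGTACTCAGGCAGTTG, which matches the template at positions 60–79.
Amplicon spans positions 8–79: 72 bp.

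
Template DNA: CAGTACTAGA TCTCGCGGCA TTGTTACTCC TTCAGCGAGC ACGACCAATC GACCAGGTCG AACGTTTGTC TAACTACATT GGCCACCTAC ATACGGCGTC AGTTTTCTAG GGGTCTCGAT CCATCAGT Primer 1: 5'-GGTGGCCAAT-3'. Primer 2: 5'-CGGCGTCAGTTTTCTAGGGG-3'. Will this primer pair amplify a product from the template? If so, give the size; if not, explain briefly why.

No product — the primers' 3' ends point away from each other.

Primer 1 (GGTGGCCAAT) has reverse complement ATTGGCCACC, which matches the top strand at positions 78–87; primer 1 anneals to the top strand there with its 3' end pointing upstream toward position 78.
Primer 2 (CGGCGTCAGTTTTCTAGGGG) matches the top strand directly at positions 94–113; it anneals to the bottom strand with its 3' end pointing downstream toward position 113.
The 3' ends diverge (primer 1 extends toward position 1, primer 2 toward position 128), so the primers never converge on a shared product.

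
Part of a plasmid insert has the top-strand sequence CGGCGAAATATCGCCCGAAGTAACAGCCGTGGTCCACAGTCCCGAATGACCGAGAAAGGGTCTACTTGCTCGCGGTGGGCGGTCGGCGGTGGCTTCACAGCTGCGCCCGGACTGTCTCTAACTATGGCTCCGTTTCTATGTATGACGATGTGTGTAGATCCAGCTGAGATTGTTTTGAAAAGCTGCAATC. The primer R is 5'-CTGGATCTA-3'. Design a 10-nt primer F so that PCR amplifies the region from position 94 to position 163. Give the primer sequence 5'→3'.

The reverse primer's reverse complement TAGATCCAG matches the template at positions 155–163; the product starts at position 94.
The forward primer is identical to the top strand over positions 94–103: TTCACAGCTG.

5'-TTCACAGCTG-3'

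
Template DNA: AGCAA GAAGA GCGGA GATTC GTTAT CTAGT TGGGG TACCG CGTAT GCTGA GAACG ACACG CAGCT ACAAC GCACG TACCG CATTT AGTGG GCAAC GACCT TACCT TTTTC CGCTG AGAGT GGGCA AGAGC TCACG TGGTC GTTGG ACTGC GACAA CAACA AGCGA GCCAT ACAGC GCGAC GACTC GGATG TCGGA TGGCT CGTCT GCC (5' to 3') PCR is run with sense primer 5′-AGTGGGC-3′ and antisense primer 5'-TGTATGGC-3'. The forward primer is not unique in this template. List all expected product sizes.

The forward primer AGTGGGC matches the top strand at positions 86–92, 118–124.
The reverse primer's reverse complement is GCCATACA, matching at positions 166–173.
Each forward site pairs with the reverse site to give a product ending at position 173: sizes 88, 56 bp.

88 bp, 56 bp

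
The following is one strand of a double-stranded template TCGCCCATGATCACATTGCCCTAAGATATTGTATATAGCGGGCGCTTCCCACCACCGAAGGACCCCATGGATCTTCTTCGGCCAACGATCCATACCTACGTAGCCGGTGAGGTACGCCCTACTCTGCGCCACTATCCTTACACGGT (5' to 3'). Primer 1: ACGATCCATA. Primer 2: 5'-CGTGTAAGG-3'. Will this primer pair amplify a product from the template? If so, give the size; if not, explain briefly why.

Primer 1 (ACGATCCATA) matches the top strand at positions 85–94; it acts as a forward primer.
Primer 2's reverse complement is CCTTACACG, matching the top strand at positions 136–144; it acts as a reverse primer.
The 3' ends face each other across positions 85–144, giving a 60 bp product.

Yes — a 60 bp product.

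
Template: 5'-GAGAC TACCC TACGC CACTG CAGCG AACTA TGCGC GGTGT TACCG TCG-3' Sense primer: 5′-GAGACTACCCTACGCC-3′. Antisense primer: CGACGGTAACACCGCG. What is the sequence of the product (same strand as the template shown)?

The forward primer matches the template at positions 1–16.
The reverse primer's reverse complement is CGCGGTGTTACCGTCG, which matches the template at positions 33–48.
The product is the template from position 1 through 48 (48 bp).

5'-GAGACTACCCTACGCCACTGCAGCGAACTATGCGCGGTGTTACCGTCG-3'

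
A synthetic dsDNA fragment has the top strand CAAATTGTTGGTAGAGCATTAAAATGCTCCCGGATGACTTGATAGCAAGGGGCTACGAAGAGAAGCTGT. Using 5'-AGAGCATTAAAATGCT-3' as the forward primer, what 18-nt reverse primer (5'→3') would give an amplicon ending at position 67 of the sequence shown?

5'-AGCTTCTCTTCGTAGCCC-3'

The forward primer binds at positions 13–28; the product's 3' end on the top strand is position 67.
The reverse primer anneals to the top strand over positions 50–67, i.e. to GGGCTACGAAGAGAAGCT.
Its sequence written 5'→3' is the reverse complement: AGCTTCTCTTCGTAGCCC.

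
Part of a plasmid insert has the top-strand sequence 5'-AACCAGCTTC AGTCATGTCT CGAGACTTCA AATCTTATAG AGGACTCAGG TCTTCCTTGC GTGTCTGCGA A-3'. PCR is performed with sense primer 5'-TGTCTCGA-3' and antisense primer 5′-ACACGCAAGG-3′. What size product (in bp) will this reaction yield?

The forward primer matches the template at positions 16–23.
Reverse complement of the reverse primer: CCTTGCGTGT. This occurs on the top strand at positions 55–64.
The product runs from position 16 to position 64, so its length is 64 − 16 + 1 = 49 bp.

49 bp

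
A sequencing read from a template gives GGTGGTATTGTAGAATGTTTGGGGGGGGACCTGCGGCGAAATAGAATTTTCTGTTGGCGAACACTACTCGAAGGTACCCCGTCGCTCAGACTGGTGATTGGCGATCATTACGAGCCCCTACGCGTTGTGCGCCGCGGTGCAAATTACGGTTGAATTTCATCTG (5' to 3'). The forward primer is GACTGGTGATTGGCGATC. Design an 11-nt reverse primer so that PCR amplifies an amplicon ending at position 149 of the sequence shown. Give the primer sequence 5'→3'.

The forward primer binds at positions 89–106; the product's 3' end on the top strand is position 149.
The reverse primer anneals to the top strand over positions 139–149, i.e. to GCAAATTACGG.
Its sequence written 5'→3' is the reverse complement: CCGTAATTTGC.

5'-CCGTAATTTGC-3'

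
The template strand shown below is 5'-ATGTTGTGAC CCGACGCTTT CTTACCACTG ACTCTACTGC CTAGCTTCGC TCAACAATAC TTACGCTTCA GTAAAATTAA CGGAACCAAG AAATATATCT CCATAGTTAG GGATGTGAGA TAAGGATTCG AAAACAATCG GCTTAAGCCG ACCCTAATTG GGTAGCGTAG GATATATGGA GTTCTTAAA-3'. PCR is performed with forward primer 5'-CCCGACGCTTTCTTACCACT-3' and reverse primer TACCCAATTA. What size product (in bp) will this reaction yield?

Forward primer CCCGACGCTTTCTTACCACT is found on the top strand at positions 10–29.
Taking the reverse complement of TACCCAATTA gives TAATTGGGTA, found at positions 155–164 on the template; the primer anneals here to the top strand with its 3' end pointing upstream.
The product runs from position 10 to position 164, so its length is 164 − 10 + 1 = 155 bp.

155 bp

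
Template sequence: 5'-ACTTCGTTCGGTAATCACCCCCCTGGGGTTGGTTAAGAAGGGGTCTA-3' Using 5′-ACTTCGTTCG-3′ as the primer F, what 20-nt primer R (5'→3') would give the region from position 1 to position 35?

The product's 3' end on the top strand is position 35.
The reverse primer anneals to the top strand over positions 16–35, i.e. to CACCCCCCTGGGGTTGGTTA.
Its sequence written 5'→3' is the reverse complement: TAACCAACCCCAGGGGGGTG.

5'-TAACCAACCCCAGGGGGGTG-3'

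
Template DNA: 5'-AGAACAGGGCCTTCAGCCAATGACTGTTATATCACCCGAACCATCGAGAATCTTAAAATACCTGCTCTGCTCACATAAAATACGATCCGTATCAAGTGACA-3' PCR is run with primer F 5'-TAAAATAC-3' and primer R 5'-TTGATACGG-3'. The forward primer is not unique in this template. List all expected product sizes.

42 bp, 20 bp

The forward primer TAAAATAC matches the top strand at positions 54–61, 76–83.
The reverse primer's reverse complement is CCGTATCAA, matching at positions 87–95.
Each forward site pairs with the reverse site to give a product ending at position 95: sizes 42, 20 bp.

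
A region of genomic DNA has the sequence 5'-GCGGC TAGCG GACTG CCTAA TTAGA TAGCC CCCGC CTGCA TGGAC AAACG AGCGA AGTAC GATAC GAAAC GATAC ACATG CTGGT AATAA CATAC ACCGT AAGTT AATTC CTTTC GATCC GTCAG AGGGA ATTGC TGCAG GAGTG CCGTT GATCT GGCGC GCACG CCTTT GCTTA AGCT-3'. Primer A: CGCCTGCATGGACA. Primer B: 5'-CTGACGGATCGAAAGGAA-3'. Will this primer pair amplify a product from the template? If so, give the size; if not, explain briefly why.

Primer A (CGCCTGCATGGACA) matches the top strand at positions 33–46; it acts as a forward primer.
Primer B's reverse complement is TTCCTTTCGATCCGTCAG, matching the top strand at positions 108–125; it acts as a reverse primer.
The 3' ends face each other across positions 33–125, giving a 93 bp product.

Yes — a 93 bp product.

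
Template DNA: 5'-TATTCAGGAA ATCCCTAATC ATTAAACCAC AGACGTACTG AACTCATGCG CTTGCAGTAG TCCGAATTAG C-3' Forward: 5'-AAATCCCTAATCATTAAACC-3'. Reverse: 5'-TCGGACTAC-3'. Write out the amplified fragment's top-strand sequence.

The forward primer matches the template at positions 9–28.
The reverse primer's reverse complement is GTAGTCCGA, which matches the template at positions 57–65.
The product is the template from position 9 through 65 (57 bp).

5'-AAATCCCTAATCATTAAACCACAGACGTACTGAACTCATGCGCTTGCAGTAGTCCGA-3'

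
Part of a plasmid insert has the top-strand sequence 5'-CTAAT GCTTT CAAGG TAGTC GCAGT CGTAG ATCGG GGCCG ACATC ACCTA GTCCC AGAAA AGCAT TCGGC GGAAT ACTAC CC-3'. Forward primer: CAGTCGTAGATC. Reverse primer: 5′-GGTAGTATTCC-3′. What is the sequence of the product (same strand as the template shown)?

The forward primer matches the template at positions 22–33.
Taking the reverse complement of GGTAGTATTCC gives GGAATACTACC, found at positions 71–81 on the template; the primer anneals here to the top strand with its 3' end pointing upstream.
The product is the template from position 22 through 81 (60 bp).

5'-CAGTCGTAGATCGGGGCCGACATCACCTAGTCCCAGAAAAGCATTCGGCGGAATACTACC-3'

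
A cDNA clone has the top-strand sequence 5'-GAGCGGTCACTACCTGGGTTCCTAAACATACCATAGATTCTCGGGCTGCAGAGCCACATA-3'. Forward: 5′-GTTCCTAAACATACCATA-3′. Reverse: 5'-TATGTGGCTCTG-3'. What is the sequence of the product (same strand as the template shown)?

Scanning the template, GTTCCTAAACATACCATA occurs at positions 18–35; this primer anneals to the bottom strand there with its 3' end pointing downstream.
Reverse complement of the reverse primer: CAGAGCCACATA. This occurs on the top strand at positions 49–60.
The product is the template from position 18 through 60 (43 bp).

5'-GTTCCTAAACATACCATAGATTCTCGGGCTGCAGAGCCACATA-3'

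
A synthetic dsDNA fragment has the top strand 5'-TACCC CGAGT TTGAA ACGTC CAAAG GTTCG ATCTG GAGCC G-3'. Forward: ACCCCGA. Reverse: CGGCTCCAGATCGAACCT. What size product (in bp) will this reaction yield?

40 bp

The forward primer matches the template at positions 2–8.
Taking the reverse complement of CGGCTCCAGATCGAACCT gives AGGTTCGATCTGGAGCCG, found at positions 24–41 on the template; the primer anneals here to the top strand with its 3' end pointing upstream.
Product length = (reverse-primer end) − (forward-primer start) + 1 = 41 − 2 + 1 = 40 bp.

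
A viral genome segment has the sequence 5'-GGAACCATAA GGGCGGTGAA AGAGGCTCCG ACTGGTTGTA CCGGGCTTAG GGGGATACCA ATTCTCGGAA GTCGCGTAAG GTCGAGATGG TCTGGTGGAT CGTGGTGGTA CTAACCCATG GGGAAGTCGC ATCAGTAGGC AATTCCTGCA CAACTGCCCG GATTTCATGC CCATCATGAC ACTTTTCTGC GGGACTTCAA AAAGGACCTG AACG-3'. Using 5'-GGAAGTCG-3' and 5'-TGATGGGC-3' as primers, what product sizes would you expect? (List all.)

The forward primer GGAAGTCG matches the top strand at positions 67–74, 122–129.
The reverse primer's reverse complement is GCCCATCA, matching at positions 169–176.
Each forward site pairs with the reverse site to give a product ending at position 176: sizes 110, 55 bp.

110 bp, 55 bp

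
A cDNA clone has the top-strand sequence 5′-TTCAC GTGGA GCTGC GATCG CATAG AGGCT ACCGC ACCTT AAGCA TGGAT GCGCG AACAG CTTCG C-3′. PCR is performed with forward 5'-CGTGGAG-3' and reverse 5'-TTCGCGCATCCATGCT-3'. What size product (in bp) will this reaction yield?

53 bp

Forward primer CGTGGAG is found on the top strand at positions 5–11.
Taking the reverse complement of TTCGCGCATCCATGCT gives AGCATGGATGCGCGAA, found at positions 42–57 on the template; the primer anneals here to the top strand with its 3' end pointing upstream.
Product length = (reverse-primer end) − (forward-primer start) + 1 = 57 − 5 + 1 = 53 bp.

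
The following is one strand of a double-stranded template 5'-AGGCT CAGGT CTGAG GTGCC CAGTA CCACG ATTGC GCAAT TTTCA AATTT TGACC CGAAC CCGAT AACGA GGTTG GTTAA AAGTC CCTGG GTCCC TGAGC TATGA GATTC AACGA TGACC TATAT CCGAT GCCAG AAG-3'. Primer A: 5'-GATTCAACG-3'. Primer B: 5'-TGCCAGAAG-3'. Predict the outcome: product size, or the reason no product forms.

No product — both primers anneal to the same strand and extend in the same direction.

Primer A (GATTCAACG) matches the top strand at positions 106–114 (3' end points downstream).
Primer B (TGCCAGAAG) also matches the top strand directly, at positions 130–138 — its reverse complement CTTCTGGCA is not present.
Both primers anneal to the bottom strand with 3' ends pointing the same way, so neither can prime synthesis back toward the other.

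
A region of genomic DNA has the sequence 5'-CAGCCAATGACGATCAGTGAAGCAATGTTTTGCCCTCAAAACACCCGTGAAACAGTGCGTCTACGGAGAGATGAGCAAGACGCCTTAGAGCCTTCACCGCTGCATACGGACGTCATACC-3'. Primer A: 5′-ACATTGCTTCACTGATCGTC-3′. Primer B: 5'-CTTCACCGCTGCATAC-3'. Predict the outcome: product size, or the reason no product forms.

Primer A (ACATTGCTTCACTGATCGTC) has reverse complement GACGATCAGTGAAGCAATGT, which matches the top strand at positions 9–28; primer A anneals to the top strand there with its 3' end pointing upstream toward position 9.
Primer B (CTTCACCGCTGCATAC) matches the top strand directly at positions 92–107; it anneals to the bottom strand with its 3' end pointing downstream toward position 107.
The 3' ends diverge (primer A extends toward position 1, primer B toward position 119), so the primers never converge on a shared product.

No product — the primers' 3' ends point away from each other.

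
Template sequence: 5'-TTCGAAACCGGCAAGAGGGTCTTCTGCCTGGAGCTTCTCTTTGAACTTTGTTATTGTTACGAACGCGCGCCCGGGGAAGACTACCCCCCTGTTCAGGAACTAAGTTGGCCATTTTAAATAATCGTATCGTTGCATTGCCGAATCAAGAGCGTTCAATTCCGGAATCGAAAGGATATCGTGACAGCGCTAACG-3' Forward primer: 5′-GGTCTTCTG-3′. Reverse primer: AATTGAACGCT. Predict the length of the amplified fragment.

Scanning the template, GGTCTTCTG occurs at positions 18–26; this primer anneals to the bottom strand there with its 3' end pointing downstream.
The reverse primer's reverse complement is AGCGTTCAATT, which matches the template at positions 148–158.
Amplicon spans positions 18–158: 141 bp.

141 bp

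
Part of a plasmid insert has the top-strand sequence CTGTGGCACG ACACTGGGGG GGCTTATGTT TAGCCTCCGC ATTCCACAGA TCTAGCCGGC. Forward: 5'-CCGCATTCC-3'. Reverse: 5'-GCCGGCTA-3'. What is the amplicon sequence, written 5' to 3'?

Scanning the template, CCGCATTCC occurs at positions 37–45; this primer anneals to the bottom strand there with its 3' end pointing downstream.
Taking the reverse complement of GCCGGCTA gives TAGCCGGC, found at positions 53–60 on the template; the primer anneals here to the top strand with its 3' end pointing upstream.
The product is the template from position 37 through 60 (24 bp).

5'-CCGCATTCCACAGATCTAGCCGGC-3'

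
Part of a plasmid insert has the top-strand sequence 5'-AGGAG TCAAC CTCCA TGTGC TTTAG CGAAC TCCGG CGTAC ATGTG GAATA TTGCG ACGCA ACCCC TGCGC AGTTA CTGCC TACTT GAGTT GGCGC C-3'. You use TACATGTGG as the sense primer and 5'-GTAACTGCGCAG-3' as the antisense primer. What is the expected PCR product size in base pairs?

Forward primer TACATGTGG is found on the top strand at positions 38–46.
The reverse primer's reverse complement is CTGCGCAGTTAC, which matches the template at positions 65–76.
The product runs from position 38 to position 76, so its length is 76 − 38 + 1 = 39 bp.

39 bp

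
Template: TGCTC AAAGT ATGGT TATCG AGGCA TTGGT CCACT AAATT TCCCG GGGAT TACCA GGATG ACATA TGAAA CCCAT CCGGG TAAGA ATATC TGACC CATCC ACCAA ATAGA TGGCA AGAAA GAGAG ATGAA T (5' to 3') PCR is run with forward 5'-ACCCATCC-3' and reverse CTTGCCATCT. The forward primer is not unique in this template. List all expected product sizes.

48 bp, 25 bp

The forward primer ACCCATCC matches the top strand at positions 70–77, 93–100.
The reverse primer's reverse complement is AGATGGCAAG, matching at positions 108–117.
Each forward site pairs with the reverse site to give a product ending at position 117: sizes 48, 25 bp.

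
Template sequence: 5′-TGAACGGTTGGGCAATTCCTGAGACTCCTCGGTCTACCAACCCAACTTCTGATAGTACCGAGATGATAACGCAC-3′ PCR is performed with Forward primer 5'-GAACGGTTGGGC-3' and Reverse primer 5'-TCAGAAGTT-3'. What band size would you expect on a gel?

Scanning the template, GAACGGTTGGGC occurs at positions 2–13; this primer anneals to the bottom strand there with its 3' end pointing downstream.
The reverse primer's reverse complement is AACTTCTGA, which matches the template at positions 44–52.
The product runs from position 2 to position 52, so its length is 52 − 2 + 1 = 51 bp.

51 bp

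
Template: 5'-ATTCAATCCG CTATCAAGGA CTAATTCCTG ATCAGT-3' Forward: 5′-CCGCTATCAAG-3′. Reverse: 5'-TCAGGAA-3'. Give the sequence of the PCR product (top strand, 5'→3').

5'-CCGCTATCAAGGACTAATTCCTGA-3'

Forward primer CCGCTATCAAG is found on the top strand at positions 8–18.
The reverse primer's reverse complement is TTCCTGA, which matches the template at positions 25–31.
The product is the template from position 8 through 31 (24 bp).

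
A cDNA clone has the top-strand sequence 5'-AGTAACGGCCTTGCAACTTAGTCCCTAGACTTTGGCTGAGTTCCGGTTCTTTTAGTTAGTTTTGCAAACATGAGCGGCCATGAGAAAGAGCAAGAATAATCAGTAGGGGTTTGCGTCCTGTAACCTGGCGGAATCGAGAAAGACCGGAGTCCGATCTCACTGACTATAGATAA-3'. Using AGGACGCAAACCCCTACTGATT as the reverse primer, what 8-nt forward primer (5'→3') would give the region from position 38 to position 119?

The reverse primer's reverse complement AATCAGTAGGGGTTTGCGTCCT matches the template at positions 98–119; the product starts at position 38.
The forward primer is identical to the top strand over positions 38–45: GAGTTCCG.

5'-GAGTTCCG-3'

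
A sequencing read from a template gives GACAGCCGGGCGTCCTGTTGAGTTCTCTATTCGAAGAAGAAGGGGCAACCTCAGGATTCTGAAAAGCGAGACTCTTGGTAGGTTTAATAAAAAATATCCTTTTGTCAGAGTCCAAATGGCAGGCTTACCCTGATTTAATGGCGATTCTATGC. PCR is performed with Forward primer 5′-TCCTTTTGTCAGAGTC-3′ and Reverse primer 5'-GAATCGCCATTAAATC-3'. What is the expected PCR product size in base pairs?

51 bp

Scanning the template, TCCTTTTGTCAGAGTC occurs at positions 97–112; this primer anneals to the bottom strand there with its 3' end pointing downstream.
The reverse primer's reverse complement is GATTTAATGGCGATTC, which matches the template at positions 132–147.
Product length = (reverse-primer end) − (forward-primer start) + 1 = 147 − 97 + 1 = 51 bp.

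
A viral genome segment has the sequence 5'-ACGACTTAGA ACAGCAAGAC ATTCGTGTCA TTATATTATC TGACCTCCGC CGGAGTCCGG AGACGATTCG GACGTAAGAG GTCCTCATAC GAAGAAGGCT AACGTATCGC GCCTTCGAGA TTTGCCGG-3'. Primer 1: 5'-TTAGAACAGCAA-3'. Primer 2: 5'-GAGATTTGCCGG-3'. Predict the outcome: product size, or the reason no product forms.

Primer 1 (TTAGAACAGCAA) matches the top strand at positions 6–17 (3' end points downstream).
Primer 2 (GAGATTTGCCGG) also matches the top strand directly, at positions 117–128 — its reverse complement CCGGCAAATCTC is not present.
Both primers anneal to the bottom strand with 3' ends pointing the same way, so neither can prime synthesis back toward the other.

No product — both primers anneal to the same strand and extend in the same direction.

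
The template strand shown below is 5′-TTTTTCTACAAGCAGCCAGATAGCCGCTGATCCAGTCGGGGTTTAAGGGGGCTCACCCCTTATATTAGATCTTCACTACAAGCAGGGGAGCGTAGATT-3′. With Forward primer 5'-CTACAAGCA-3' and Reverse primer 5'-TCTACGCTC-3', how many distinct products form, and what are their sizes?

Two products: 91 bp, 21 bp

The forward primer CTACAAGCA matches the top strand at positions 6–14, 76–84.
The reverse primer's reverse complement is GAGCGTAGA, matching at positions 88–96.
Each forward site pairs with the reverse site to give a product ending at position 96: sizes 91, 21 bp.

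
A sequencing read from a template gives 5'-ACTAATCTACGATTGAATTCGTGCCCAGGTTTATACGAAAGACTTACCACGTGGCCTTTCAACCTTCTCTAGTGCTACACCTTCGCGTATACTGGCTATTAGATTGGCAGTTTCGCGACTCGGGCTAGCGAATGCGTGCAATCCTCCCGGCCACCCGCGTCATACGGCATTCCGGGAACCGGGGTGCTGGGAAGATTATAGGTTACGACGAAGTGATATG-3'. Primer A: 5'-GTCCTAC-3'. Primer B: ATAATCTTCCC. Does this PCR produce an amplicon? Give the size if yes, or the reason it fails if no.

Primer A (GTCCTAC) does not match the top strand, and its reverse complement GTAGGAC does not match either.
With no annealing site for primer A, no amplification occurs.

No product — primer A has no binding site in the template.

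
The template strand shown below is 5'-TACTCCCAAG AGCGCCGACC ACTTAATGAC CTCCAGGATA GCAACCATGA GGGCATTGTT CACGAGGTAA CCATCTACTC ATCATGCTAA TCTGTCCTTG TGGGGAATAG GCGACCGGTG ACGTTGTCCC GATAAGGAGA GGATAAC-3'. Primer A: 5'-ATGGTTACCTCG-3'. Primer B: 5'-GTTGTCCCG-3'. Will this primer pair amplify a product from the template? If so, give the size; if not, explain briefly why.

No product — the primers' 3' ends point away from each other.

Primer A (ATGGTTACCTCG) has reverse complement CGAGGTAACCAT, which matches the top strand at positions 63–74; primer A anneals to the top strand there with its 3' end pointing upstream toward position 63.
Primer B (GTTGTCCCG) matches the top strand directly at positions 123–131; it anneals to the bottom strand with its 3' end pointing downstream toward position 131.
The 3' ends diverge (primer A extends toward position 1, primer B toward position 147), so the primers never converge on a shared product.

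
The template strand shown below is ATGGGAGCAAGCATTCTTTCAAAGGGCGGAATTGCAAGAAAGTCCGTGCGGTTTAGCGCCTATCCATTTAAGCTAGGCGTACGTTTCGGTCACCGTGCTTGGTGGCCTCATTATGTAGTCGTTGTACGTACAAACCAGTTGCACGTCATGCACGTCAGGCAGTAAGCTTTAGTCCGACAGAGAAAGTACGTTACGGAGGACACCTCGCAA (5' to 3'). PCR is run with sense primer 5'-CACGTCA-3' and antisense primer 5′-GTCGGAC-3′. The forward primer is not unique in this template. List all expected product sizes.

37 bp, 28 bp

The forward primer CACGTCA matches the top strand at positions 142–148, 151–157.
The reverse primer's reverse complement is GTCCGAC, matching at positions 172–178.
Each forward site pairs with the reverse site to give a product ending at position 178: sizes 37, 28 bp.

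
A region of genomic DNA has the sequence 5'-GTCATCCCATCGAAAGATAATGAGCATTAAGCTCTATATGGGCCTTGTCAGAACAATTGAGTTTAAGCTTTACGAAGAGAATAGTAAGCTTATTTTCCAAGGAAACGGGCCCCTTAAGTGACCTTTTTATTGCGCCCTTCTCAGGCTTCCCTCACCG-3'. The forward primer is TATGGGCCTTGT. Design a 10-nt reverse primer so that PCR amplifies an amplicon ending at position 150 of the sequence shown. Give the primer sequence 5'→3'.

The forward primer binds at positions 37–48; the product's 3' end on the top strand is position 150.
The reverse primer anneals to the top strand over positions 141–150, i.e. to TCAGGCTTCC.
Its sequence written 5'→3' is the reverse complement: GGAAGCCTGA.

5'-GGAAGCCTGA-3'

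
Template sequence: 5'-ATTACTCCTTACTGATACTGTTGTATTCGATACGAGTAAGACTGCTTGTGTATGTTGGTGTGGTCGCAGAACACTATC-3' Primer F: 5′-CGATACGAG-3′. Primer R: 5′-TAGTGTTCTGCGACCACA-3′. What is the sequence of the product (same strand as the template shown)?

5'-CGATACGAGTAAGACTGCTTGTGTATGTTGGTGTGGTCGCAGAACACTA-3'

The forward primer matches the template at positions 28–36.
Reverse complement of the reverse primer: TGTGGTCGCAGAACACTA. This occurs on the top strand at positions 59–76.
The product is the template from position 28 through 76 (49 bp).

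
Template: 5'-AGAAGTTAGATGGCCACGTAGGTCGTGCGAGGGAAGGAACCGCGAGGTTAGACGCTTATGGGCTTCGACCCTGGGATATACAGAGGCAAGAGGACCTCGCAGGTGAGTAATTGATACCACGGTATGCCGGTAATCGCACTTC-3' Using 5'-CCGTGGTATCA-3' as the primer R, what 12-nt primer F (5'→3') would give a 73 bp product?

The reverse primer's reverse complement TGATACCACGG matches the template at positions 112–122, so the product ends at position 122.
A 73 bp product then starts at position 122 − 73 + 1 = 50.
The forward primer is identical to the top strand there: AGACGCTTATGG.

5'-AGACGCTTATGG-3'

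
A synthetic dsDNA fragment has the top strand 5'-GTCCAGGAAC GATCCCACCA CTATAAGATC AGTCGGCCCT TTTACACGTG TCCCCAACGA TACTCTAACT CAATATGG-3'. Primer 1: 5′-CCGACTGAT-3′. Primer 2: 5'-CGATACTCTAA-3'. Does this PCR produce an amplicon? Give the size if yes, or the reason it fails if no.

Primer 1 (CCGACTGAT) has reverse complement ATCAGTCGG, which matches the top strand at positions 28–36; primer 1 anneals to the top strand there with its 3' end pointing upstream toward position 28.
Primer 2 (CGATACTCTAA) matches the top strand directly at positions 58–68; it anneals to the bottom strand with its 3' end pointing downstream toward position 68.
The 3' ends diverge (primer 1 extends toward position 1, primer 2 toward position 78), so the primers never converge on a shared product.

No product — the primers' 3' ends point away from each other.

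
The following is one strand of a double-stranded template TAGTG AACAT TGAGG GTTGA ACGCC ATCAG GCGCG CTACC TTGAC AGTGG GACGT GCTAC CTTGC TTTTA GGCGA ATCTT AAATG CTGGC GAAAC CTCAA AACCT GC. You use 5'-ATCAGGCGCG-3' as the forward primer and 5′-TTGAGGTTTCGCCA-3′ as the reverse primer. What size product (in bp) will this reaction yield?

75 bp

Forward primer ATCAGGCGCG is found on the top strand at positions 26–35.
Reverse complement of the reverse primer: TGGCGAAACCTCAA. This occurs on the top strand at positions 87–100.
The product runs from position 26 to position 100, so its length is 100 − 26 + 1 = 75 bp.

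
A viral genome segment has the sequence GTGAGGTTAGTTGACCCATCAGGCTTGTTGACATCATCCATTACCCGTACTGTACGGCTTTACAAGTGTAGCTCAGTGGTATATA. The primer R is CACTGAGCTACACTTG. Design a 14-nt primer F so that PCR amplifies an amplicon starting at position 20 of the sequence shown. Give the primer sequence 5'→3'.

5'-CAGGCTTGTTGACA-3'

The reverse primer's reverse complement CAAGTGTAGCTCAGTG matches the template at positions 63–78; the product starts at position 20.
The forward primer is identical to the top strand over positions 20–33: CAGGCTTGTTGACA.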